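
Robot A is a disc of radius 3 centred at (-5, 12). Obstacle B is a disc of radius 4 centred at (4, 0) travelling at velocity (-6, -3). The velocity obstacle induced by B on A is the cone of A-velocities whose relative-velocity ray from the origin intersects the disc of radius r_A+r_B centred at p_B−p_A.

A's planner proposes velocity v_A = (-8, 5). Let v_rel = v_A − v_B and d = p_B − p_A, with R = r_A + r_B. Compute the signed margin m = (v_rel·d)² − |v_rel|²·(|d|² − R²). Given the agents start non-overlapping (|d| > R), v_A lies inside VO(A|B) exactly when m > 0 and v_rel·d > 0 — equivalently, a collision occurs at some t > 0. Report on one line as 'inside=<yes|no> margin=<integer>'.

d = (9, -12),  |d|² = 225;  R = 3+4 = 7,  c = 225−7² = 176
v_rel = (-2, 8),  |v_rel|² = 68;  v_rel·d = (-2)·(9) + (8)·(-12) = -114
68·t² + 228·t + 176 = 0  ⇒  m = (-114)² − 68·176 = 1028
m = 1028 > 0,  v_rel·d = -114 < 0  ⇒  outside

inside=no margin=1028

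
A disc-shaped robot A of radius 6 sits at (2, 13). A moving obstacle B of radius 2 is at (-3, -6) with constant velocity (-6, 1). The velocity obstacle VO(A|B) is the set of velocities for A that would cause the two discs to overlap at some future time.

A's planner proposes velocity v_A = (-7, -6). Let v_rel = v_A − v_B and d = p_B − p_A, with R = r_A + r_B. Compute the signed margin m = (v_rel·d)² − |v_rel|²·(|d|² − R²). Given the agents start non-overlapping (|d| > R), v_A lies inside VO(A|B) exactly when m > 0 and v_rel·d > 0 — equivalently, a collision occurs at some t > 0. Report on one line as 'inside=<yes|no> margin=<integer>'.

d = (-5, -19),  |d|² = 386;  R = 6+2 = 8,  c = 386−8² = 322
v_rel = (-1, -7),  |v_rel|² = 50;  v_rel·d = (-1)·(-5) + (-7)·(-19) = 138
50·t² − 276·t + 322 = 0  ⇒  m = 138² − 50·322 = 2944
m = 2944 > 0,  v_rel·d = 138 > 0  ⇒  inside

inside=yes margin=2944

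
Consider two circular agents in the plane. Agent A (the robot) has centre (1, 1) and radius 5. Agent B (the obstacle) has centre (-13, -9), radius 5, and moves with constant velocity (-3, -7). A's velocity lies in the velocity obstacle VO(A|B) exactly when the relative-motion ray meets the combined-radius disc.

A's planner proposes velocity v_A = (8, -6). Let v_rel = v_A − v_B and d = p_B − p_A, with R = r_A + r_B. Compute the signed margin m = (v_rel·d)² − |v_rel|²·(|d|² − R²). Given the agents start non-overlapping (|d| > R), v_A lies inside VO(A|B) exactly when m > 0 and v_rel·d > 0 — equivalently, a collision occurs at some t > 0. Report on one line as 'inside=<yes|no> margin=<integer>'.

d = (-14, -10),  |d|² = 296;  R = 5+5 = 10,  c = 296−10² = 196
v_rel = (11, 1),  |v_rel|² = 122;  v_rel·d = (11)·(-14) + (1)·(-10) = -164
122·t² + 328·t + 196 = 0  ⇒  m = (-164)² − 122·196 = 2984
m = 2984 > 0,  v_rel·d = -164 < 0  ⇒  outside

inside=no margin=2984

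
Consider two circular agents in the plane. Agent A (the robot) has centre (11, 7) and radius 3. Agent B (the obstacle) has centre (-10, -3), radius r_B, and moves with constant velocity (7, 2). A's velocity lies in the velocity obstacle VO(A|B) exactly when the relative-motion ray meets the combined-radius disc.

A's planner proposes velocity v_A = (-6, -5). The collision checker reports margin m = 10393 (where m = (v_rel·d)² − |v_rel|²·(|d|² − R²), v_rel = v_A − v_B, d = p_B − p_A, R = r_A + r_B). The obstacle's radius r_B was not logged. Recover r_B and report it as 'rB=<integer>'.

m = 10393
d = (-21, -10);  v_rel = (-13, -7),  |v_rel|² = 218
v_rel×d = (-13)·(-10) − (-7)·(-21) = -17
since m = R²·218 − (-17)²:  R² = (289 + 10393) / 218 = 49
R = √49 = 7  ⇒  r_B = 7 − 3 = 4

rB=4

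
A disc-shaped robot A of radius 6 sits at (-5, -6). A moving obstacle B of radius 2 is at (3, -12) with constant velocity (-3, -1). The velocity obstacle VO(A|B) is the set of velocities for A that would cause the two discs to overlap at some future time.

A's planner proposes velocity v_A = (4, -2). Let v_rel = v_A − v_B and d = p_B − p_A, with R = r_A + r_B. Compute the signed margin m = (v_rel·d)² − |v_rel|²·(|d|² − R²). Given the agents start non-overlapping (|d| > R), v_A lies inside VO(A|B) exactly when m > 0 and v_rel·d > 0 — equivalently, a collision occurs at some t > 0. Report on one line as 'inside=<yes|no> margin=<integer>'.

d = (8, -6),  |d|² = 100;  R = 6+2 = 8,  c = 100−8² = 36
v_rel = (7, -1),  |v_rel|² = 50;  v_rel·d = (7)·(8) + (-1)·(-6) = 62
50·t² − 124·t + 36 = 0  ⇒  m = 62² − 50·36 = 2044
m = 2044 > 0,  v_rel·d = 62 > 0  ⇒  inside

inside=yes margin=2044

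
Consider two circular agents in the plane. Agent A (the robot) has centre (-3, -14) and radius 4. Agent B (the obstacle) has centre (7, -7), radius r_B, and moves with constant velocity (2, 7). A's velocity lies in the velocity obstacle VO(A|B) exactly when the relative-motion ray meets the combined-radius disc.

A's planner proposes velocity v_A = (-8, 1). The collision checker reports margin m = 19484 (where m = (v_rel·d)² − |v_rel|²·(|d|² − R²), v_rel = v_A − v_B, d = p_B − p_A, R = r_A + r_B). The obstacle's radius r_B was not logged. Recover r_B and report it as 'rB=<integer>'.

m = 19484
d = (10, 7);  v_rel = (-10, -6),  |v_rel|² = 136
v_rel×d = (-10)·(7) − (-6)·(10) = -10
since m = R²·136 − (-10)²:  R² = (100 + 19484) / 136 = 144
R = √144 = 12  ⇒  r_B = 12 − 4 = 8

rB=8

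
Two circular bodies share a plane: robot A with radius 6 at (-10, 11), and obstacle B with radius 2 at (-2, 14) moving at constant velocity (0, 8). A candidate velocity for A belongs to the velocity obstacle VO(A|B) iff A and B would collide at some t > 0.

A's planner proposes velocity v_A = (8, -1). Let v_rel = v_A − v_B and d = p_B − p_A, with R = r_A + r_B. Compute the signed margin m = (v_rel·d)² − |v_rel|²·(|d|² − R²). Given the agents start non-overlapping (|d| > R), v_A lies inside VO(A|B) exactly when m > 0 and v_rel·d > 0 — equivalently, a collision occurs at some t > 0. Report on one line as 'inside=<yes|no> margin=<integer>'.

d = (8, 3),  |d|² = 73;  R = 6+2 = 8,  c = 73−8² = 9
v_rel = (8, -9),  |v_rel|² = 145;  v_rel·d = (8)·(8) + (-9)·(3) = 37
145·t² − 74·t + 9 = 0  ⇒  m = 37² − 145·9 = 64
m = 64 > 0,  v_rel·d = 37 > 0  ⇒  inside

inside=yes margin=64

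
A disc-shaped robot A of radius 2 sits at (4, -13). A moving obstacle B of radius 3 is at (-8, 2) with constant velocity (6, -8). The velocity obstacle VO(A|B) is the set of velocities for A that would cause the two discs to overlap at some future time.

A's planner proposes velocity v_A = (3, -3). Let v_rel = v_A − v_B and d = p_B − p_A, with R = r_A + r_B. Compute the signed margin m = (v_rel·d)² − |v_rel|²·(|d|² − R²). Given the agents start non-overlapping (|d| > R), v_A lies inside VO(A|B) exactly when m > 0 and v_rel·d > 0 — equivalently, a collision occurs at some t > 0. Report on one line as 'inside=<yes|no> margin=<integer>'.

d = (-12, 15),  |d|² = 369;  R = 2+3 = 5,  c = 369−5² = 344
v_rel = (-3, 5),  |v_rel|² = 34;  v_rel·d = (-3)·(-12) + (5)·(15) = 111
34·t² − 222·t + 344 = 0  ⇒  m = 111² − 34·344 = 625
m = 625 > 0,  v_rel·d = 111 > 0  ⇒  inside

inside=yes margin=625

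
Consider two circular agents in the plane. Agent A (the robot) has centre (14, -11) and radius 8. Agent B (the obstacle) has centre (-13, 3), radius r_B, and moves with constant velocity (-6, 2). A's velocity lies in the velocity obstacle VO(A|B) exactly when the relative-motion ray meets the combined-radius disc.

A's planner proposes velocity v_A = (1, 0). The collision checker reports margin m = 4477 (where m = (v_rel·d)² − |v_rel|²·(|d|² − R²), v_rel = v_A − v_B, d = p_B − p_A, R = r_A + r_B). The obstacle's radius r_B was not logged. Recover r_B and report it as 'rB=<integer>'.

m = 4477
d = (-27, 14);  v_rel = (7, -2),  |v_rel|² = 53
v_rel×d = (7)·(14) − (-2)·(-27) = 44
since m = R²·53 − 44²:  R² = (1936 + 4477) / 53 = 121
R = √121 = 11  ⇒  r_B = 11 − 8 = 3

rB=3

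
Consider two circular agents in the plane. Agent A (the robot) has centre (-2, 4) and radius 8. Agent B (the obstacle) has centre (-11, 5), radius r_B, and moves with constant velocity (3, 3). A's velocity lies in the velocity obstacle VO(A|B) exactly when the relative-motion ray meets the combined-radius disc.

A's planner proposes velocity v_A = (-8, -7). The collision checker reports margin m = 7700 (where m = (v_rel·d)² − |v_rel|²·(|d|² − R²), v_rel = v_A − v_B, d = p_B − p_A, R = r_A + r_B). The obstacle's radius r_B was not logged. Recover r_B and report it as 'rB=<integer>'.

m = 7700
d = (-9, 1);  v_rel = (-11, -10),  |v_rel|² = 221
v_rel×d = (-11)·(1) − (-10)·(-9) = -101
since m = R²·221 − (-101)²:  R² = (10201 + 7700) / 221 = 81
R = √81 = 9  ⇒  r_B = 9 − 8 = 1

rB=1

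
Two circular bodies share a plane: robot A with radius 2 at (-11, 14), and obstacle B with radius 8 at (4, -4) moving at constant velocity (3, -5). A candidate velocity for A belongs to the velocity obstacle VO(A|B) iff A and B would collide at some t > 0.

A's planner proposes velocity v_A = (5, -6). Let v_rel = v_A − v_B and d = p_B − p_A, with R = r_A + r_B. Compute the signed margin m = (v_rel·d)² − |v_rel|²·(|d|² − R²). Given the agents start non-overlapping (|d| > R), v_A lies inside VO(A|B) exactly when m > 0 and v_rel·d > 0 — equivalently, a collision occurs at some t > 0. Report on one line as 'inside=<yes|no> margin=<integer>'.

d = (15, -18),  |d|² = 549;  R = 2+8 = 10,  c = 549−10² = 449
v_rel = (2, -1),  |v_rel|² = 5;  v_rel·d = (2)·(15) + (-1)·(-18) = 48
5·t² − 96·t + 449 = 0  ⇒  m = 48² − 5·449 = 59
m = 59 > 0,  v_rel·d = 48 > 0  ⇒  inside

inside=yes margin=59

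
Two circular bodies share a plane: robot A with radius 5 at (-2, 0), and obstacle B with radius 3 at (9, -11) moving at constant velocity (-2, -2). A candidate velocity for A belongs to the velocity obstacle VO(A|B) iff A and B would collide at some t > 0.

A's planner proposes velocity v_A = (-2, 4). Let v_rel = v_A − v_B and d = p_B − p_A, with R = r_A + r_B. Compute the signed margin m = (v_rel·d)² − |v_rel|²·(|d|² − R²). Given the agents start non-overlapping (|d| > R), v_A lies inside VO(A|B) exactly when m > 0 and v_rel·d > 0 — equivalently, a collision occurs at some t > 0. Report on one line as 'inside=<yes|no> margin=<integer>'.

d = (11, -11),  |d|² = 242;  R = 5+3 = 8,  c = 242−8² = 178
v_rel = (0, 6),  |v_rel|² = 36;  v_rel·d = (0)·(11) + (6)·(-11) = -66
36·t² + 132·t + 178 = 0  ⇒  m = (-66)² − 36·178 = -2052
m = -2052 < 0,  v_rel·d = -66 < 0  ⇒  outside

inside=no margin=-2052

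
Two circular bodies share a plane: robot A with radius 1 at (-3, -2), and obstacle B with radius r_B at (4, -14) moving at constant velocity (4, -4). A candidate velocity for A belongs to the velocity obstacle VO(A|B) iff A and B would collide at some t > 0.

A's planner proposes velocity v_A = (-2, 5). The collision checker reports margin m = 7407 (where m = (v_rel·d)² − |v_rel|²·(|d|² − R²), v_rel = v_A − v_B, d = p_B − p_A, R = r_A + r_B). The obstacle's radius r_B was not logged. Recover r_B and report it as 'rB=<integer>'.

m = 7407
d = (7, -12);  v_rel = (-6, 9),  |v_rel|² = 117
v_rel×d = (-6)·(-12) − (9)·(7) = 9
since m = R²·117 − 9²:  R² = (81 + 7407) / 117 = 64
R = √64 = 8  ⇒  r_B = 8 − 1 = 7

rB=7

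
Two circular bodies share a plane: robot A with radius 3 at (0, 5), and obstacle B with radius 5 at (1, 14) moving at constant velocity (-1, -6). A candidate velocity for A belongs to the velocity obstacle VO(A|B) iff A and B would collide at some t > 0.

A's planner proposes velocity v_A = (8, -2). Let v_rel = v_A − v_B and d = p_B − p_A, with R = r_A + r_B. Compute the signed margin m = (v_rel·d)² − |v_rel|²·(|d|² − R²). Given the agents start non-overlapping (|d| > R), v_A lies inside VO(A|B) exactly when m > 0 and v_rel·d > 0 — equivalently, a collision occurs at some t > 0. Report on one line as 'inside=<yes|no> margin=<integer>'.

d = (1, 9),  |d|² = 82;  R = 3+5 = 8,  c = 82−8² = 18
v_rel = (9, 4),  |v_rel|² = 97;  v_rel·d = (9)·(1) + (4)·(9) = 45
97·t² − 90·t + 18 = 0  ⇒  m = 45² − 97·18 = 279
m = 279 > 0,  v_rel·d = 45 > 0  ⇒  inside

inside=yes margin=279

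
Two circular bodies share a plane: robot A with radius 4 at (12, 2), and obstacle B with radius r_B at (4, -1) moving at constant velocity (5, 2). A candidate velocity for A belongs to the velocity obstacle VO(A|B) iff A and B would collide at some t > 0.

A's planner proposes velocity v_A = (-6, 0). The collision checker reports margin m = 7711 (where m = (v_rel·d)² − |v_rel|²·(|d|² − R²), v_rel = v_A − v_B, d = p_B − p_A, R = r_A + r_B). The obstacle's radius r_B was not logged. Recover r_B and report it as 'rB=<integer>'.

m = 7711
d = (-8, -3);  v_rel = (-11, -2),  |v_rel|² = 125
v_rel×d = (-11)·(-3) − (-2)·(-8) = 17
since m = R²·125 − 17²:  R² = (289 + 7711) / 125 = 64
R = √64 = 8  ⇒  r_B = 8 − 4 = 4

rB=4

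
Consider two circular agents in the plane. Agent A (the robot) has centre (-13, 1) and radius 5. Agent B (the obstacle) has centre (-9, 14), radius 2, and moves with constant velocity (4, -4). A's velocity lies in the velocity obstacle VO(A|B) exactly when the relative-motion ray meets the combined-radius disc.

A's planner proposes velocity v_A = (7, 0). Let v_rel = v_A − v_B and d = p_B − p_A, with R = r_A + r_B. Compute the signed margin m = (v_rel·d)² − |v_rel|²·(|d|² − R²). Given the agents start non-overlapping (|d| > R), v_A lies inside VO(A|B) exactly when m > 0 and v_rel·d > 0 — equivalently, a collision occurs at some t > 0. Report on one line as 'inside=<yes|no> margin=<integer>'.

d = (4, 13),  |d|² = 185;  R = 5+2 = 7,  c = 185−7² = 136
v_rel = (3, 4),  |v_rel|² = 25;  v_rel·d = (3)·(4) + (4)·(13) = 64
25·t² − 128·t + 136 = 0  ⇒  m = 64² − 25·136 = 696
m = 696 > 0,  v_rel·d = 64 > 0  ⇒  inside

inside=yes margin=696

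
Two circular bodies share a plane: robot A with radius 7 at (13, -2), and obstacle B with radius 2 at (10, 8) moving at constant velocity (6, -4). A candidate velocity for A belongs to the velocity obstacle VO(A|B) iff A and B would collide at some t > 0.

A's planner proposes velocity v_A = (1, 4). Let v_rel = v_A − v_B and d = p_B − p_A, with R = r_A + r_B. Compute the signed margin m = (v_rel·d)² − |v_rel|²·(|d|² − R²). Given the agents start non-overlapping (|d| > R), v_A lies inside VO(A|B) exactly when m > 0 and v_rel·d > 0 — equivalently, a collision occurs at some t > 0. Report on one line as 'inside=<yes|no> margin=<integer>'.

d = (-3, 10),  |d|² = 109;  R = 7+2 = 9,  c = 109−9² = 28
v_rel = (-5, 8),  |v_rel|² = 89;  v_rel·d = (-5)·(-3) + (8)·(10) = 95
89·t² − 190·t + 28 = 0  ⇒  m = 95² − 89·28 = 6533
m = 6533 > 0,  v_rel·d = 95 > 0  ⇒  inside

inside=yes margin=6533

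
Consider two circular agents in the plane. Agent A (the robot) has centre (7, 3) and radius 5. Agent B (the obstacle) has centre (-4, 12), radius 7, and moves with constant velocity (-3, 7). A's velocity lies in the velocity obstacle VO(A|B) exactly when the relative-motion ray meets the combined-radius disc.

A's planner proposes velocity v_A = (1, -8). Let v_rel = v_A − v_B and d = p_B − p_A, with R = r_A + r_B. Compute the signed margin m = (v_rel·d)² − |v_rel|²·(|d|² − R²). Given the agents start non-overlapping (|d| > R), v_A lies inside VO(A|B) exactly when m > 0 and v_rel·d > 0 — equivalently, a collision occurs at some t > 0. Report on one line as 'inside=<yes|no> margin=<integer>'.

d = (-11, 9),  |d|² = 202;  R = 5+7 = 12,  c = 202−12² = 58
v_rel = (4, -15),  |v_rel|² = 241;  v_rel·d = (4)·(-11) + (-15)·(9) = -179
241·t² + 358·t + 58 = 0  ⇒  m = (-179)² − 241·58 = 18063
m = 18063 > 0,  v_rel·d = -179 < 0  ⇒  outside

inside=no margin=18063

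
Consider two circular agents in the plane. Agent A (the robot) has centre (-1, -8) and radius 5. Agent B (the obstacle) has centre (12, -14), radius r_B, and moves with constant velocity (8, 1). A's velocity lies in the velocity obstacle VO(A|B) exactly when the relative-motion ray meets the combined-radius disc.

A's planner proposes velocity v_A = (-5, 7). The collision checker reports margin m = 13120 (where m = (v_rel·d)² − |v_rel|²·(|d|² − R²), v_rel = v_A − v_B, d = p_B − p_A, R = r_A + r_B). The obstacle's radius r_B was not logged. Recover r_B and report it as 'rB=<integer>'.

m = 13120
d = (13, -6);  v_rel = (-13, 6),  |v_rel|² = 205
v_rel×d = (-13)·(-6) − (6)·(13) = 0
since m = R²·205 − 0²:  R² = (0 + 13120) / 205 = 64
R = √64 = 8  ⇒  r_B = 8 − 5 = 3

rB=3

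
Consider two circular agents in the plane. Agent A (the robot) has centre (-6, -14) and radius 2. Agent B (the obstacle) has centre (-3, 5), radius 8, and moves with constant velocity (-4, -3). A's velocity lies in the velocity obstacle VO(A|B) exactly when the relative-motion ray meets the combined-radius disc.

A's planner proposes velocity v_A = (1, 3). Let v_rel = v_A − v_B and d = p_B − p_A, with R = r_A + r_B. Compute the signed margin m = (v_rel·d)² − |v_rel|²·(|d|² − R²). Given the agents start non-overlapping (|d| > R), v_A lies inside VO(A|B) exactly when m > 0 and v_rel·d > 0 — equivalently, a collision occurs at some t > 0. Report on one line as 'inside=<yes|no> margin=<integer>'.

d = (3, 19),  |d|² = 370;  R = 2+8 = 10,  c = 370−10² = 270
v_rel = (5, 6),  |v_rel|² = 61;  v_rel·d = (5)·(3) + (6)·(19) = 129
61·t² − 258·t + 270 = 0  ⇒  m = 129² − 61·270 = 171
m = 171 > 0,  v_rel·d = 129 > 0  ⇒  inside

inside=yes margin=171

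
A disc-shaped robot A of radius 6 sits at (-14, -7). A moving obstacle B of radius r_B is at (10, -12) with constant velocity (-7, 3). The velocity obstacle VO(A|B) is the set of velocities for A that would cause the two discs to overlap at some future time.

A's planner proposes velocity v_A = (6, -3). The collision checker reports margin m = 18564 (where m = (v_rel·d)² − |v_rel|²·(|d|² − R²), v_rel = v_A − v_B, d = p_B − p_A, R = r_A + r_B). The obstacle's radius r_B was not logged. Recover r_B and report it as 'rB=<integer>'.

m = 18564
d = (24, -5);  v_rel = (13, -6),  |v_rel|² = 205
v_rel×d = (13)·(-5) − (-6)·(24) = 79
since m = R²·205 − 79²:  R² = (6241 + 18564) / 205 = 121
R = √121 = 11  ⇒  r_B = 11 − 6 = 5

rB=5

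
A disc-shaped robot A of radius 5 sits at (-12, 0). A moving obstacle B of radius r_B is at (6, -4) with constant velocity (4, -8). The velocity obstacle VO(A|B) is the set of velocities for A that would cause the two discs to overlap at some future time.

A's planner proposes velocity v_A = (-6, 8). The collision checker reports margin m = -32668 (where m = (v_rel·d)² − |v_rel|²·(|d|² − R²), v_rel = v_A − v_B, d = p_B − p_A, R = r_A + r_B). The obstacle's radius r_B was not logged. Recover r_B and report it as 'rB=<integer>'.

m = -32668
d = (18, -4);  v_rel = (-10, 16),  |v_rel|² = 356
v_rel×d = (-10)·(-4) − (16)·(18) = -248
since m = R²·356 − (-248)²:  R² = (61504 + -32668) / 356 = 81
R = √81 = 9  ⇒  r_B = 9 − 5 = 4

rB=4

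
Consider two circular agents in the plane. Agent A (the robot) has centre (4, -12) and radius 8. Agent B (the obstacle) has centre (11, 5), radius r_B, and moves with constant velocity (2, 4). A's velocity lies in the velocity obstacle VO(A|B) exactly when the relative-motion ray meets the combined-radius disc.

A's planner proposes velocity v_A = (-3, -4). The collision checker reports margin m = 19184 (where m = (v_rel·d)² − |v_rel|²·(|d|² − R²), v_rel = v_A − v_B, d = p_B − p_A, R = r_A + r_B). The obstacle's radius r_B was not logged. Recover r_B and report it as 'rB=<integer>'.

m = 19184
d = (7, 17);  v_rel = (-5, -8),  |v_rel|² = 89
v_rel×d = (-5)·(17) − (-8)·(7) = -29
since m = R²·89 − (-29)²:  R² = (841 + 19184) / 89 = 225
R = √225 = 15  ⇒  r_B = 15 − 8 = 7

rB=7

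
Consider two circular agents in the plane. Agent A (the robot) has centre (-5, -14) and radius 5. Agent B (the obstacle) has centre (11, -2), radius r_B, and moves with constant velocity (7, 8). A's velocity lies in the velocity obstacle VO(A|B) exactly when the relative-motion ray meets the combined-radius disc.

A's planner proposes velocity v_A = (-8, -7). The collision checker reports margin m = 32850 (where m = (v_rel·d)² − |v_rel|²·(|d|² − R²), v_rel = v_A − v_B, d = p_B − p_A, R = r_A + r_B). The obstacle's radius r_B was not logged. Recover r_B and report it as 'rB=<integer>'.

m = 32850
d = (16, 12);  v_rel = (-15, -15),  |v_rel|² = 450
v_rel×d = (-15)·(12) − (-15)·(16) = 60
since m = R²·450 − 60²:  R² = (3600 + 32850) / 450 = 81
R = √81 = 9  ⇒  r_B = 9 − 5 = 4

rB=4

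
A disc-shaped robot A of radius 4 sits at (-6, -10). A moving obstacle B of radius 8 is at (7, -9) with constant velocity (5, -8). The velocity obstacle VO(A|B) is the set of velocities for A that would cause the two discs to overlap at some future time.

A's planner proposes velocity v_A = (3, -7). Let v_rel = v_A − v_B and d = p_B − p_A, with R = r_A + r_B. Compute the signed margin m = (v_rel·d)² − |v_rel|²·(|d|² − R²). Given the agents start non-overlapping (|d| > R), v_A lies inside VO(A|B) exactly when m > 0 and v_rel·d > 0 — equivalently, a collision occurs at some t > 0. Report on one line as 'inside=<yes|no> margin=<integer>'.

d = (13, 1),  |d|² = 170;  R = 4+8 = 12,  c = 170−12² = 26
v_rel = (-2, 1),  |v_rel|² = 5;  v_rel·d = (-2)·(13) + (1)·(1) = -25
5·t² + 50·t + 26 = 0  ⇒  m = (-25)² − 5·26 = 495
m = 495 > 0,  v_rel·d = -25 < 0  ⇒  outside

inside=no margin=495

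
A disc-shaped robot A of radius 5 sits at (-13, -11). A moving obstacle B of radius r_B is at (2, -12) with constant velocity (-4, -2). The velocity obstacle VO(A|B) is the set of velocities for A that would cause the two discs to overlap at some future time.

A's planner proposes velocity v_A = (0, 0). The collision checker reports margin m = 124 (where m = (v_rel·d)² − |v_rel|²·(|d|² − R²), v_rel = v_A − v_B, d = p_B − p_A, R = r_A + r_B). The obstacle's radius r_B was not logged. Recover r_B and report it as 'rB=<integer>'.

m = 124
d = (15, -1);  v_rel = (4, 2),  |v_rel|² = 20
v_rel×d = (4)·(-1) − (2)·(15) = -34
since m = R²·20 − (-34)²:  R² = (1156 + 124) / 20 = 64
R = √64 = 8  ⇒  r_B = 8 − 5 = 3

rB=3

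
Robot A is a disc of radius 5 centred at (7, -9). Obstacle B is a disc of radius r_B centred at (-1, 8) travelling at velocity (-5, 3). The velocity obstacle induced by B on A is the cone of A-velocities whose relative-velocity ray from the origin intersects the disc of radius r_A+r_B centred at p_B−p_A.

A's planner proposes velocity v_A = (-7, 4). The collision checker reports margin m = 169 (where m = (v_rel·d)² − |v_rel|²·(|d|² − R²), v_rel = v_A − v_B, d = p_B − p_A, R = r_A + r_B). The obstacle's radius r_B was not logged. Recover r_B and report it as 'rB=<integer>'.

m = 169
d = (-8, 17);  v_rel = (-2, 1),  |v_rel|² = 5
v_rel×d = (-2)·(17) − (1)·(-8) = -26
since m = R²·5 − (-26)²:  R² = (676 + 169) / 5 = 169
R = √169 = 13  ⇒  r_B = 13 − 5 = 8

rB=8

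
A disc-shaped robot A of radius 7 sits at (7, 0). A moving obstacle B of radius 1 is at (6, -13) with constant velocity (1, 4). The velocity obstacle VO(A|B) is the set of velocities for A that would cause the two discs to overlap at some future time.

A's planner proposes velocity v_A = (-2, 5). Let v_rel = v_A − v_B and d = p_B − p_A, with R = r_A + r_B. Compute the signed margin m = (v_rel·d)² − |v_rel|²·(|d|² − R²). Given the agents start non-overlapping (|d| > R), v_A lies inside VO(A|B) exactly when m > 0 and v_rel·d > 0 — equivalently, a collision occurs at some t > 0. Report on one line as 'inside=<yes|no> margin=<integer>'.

d = (-1, -13),  |d|² = 170;  R = 7+1 = 8,  c = 170−8² = 106
v_rel = (-3, 1),  |v_rel|² = 10;  v_rel·d = (-3)·(-1) + (1)·(-13) = -10
10·t² + 20·t + 106 = 0  ⇒  m = (-10)² − 10·106 = -960
m = -960 < 0,  v_rel·d = -10 < 0  ⇒  outside

inside=no margin=-960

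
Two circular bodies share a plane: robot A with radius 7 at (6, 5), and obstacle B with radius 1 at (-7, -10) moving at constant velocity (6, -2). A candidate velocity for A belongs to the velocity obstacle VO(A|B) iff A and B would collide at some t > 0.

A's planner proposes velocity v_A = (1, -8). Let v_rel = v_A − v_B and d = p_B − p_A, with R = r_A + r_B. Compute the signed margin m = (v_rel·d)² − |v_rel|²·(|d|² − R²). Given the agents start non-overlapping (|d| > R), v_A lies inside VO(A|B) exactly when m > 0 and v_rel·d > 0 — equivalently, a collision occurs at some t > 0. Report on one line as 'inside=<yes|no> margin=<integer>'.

d = (-13, -15),  |d|² = 394;  R = 7+1 = 8,  c = 394−8² = 330
v_rel = (-5, -6),  |v_rel|² = 61;  v_rel·d = (-5)·(-13) + (-6)·(-15) = 155
61·t² − 310·t + 330 = 0  ⇒  m = 155² − 61·330 = 3895
m = 3895 > 0,  v_rel·d = 155 > 0  ⇒  inside

inside=yes margin=3895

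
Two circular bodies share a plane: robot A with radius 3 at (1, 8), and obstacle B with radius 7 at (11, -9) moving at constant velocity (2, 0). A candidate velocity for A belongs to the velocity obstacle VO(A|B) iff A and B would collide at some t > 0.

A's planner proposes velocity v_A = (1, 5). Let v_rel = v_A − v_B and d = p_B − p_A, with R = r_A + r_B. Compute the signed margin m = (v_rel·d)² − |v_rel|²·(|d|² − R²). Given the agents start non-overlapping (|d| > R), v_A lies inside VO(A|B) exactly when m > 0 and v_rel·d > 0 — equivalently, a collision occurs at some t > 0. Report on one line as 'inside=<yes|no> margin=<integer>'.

d = (10, -17),  |d|² = 389;  R = 3+7 = 10,  c = 389−10² = 289
v_rel = (-1, 5),  |v_rel|² = 26;  v_rel·d = (-1)·(10) + (5)·(-17) = -95
26·t² + 190·t + 289 = 0  ⇒  m = (-95)² − 26·289 = 1511
m = 1511 > 0,  v_rel·d = -95 < 0  ⇒  outside

inside=no margin=1511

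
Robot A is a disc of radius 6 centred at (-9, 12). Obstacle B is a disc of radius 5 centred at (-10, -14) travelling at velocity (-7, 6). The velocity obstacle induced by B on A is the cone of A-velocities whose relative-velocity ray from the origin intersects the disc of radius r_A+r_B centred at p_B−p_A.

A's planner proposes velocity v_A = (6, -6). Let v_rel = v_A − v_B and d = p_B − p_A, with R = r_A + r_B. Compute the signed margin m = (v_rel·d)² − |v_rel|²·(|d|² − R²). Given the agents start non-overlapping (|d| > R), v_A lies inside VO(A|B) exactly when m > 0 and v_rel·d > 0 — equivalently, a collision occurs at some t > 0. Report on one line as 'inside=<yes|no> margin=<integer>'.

d = (-1, -26),  |d|² = 677;  R = 6+5 = 11,  c = 677−11² = 556
v_rel = (13, -12),  |v_rel|² = 313;  v_rel·d = (13)·(-1) + (-12)·(-26) = 299
313·t² − 598·t + 556 = 0  ⇒  m = 299² − 313·556 = -84627
m = -84627 < 0,  v_rel·d = 299 > 0  ⇒  outside

inside=no margin=-84627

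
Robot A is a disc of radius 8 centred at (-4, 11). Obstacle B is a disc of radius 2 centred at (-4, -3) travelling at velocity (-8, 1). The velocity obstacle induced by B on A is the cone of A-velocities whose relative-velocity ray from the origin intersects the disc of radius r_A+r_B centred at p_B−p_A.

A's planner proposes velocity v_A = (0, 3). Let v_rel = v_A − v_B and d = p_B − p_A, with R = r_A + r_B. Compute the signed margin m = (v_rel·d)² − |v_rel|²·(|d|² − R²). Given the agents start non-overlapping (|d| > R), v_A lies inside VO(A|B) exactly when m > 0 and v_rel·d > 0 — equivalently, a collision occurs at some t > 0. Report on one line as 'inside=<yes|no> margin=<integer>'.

d = (0, -14),  |d|² = 196;  R = 8+2 = 10,  c = 196−10² = 96
v_rel = (8, 2),  |v_rel|² = 68;  v_rel·d = (8)·(0) + (2)·(-14) = -28
68·t² + 56·t + 96 = 0  ⇒  m = (-28)² − 68·96 = -5744
m = -5744 < 0,  v_rel·d = -28 < 0  ⇒  outside

inside=no margin=-5744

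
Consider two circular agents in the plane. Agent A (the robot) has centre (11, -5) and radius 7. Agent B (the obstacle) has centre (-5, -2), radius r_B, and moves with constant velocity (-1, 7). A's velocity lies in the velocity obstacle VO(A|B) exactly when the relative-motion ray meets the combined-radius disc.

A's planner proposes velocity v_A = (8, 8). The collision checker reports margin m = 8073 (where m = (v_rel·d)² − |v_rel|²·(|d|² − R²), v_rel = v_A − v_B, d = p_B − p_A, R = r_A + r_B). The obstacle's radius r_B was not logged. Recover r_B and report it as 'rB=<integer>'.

m = 8073
d = (-16, 3);  v_rel = (9, 1),  |v_rel|² = 82
v_rel×d = (9)·(3) − (1)·(-16) = 43
since m = R²·82 − 43²:  R² = (1849 + 8073) / 82 = 121
R = √121 = 11  ⇒  r_B = 11 − 7 = 4

rB=4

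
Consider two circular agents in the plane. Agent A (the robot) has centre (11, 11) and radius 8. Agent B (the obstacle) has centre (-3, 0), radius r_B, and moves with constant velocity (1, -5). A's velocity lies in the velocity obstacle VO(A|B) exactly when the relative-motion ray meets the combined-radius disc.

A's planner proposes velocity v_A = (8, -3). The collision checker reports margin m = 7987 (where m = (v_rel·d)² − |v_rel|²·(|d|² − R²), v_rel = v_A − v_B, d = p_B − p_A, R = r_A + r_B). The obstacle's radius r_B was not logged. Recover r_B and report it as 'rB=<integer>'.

m = 7987
d = (-14, -11);  v_rel = (7, 2),  |v_rel|² = 53
v_rel×d = (7)·(-11) − (2)·(-14) = -49
since m = R²·53 − (-49)²:  R² = (2401 + 7987) / 53 = 196
R = √196 = 14  ⇒  r_B = 14 − 8 = 6

rB=6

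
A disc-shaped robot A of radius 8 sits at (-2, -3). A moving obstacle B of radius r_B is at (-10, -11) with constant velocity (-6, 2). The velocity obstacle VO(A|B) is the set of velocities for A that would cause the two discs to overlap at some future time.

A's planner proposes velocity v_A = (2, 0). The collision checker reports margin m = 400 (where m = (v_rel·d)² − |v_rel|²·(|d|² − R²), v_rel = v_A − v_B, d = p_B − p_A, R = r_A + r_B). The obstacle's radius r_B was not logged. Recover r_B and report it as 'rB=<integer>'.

m = 400
d = (-8, -8);  v_rel = (8, -2),  |v_rel|² = 68
v_rel×d = (8)·(-8) − (-2)·(-8) = -80
since m = R²·68 − (-80)²:  R² = (6400 + 400) / 68 = 100
R = √100 = 10  ⇒  r_B = 10 − 8 = 2

rB=2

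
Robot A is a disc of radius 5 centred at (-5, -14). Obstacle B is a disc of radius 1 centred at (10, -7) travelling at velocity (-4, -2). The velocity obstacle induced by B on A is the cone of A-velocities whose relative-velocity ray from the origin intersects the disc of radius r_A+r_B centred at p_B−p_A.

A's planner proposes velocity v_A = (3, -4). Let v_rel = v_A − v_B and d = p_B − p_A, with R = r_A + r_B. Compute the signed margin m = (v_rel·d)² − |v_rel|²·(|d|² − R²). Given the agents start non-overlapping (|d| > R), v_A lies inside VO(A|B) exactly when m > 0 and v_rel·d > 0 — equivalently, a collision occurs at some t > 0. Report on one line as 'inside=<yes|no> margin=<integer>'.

d = (15, 7),  |d|² = 274;  R = 5+1 = 6,  c = 274−6² = 238
v_rel = (7, -2),  |v_rel|² = 53;  v_rel·d = (7)·(15) + (-2)·(7) = 91
53·t² − 182·t + 238 = 0  ⇒  m = 91² − 53·238 = -4333
m = -4333 < 0,  v_rel·d = 91 > 0  ⇒  outside

inside=no margin=-4333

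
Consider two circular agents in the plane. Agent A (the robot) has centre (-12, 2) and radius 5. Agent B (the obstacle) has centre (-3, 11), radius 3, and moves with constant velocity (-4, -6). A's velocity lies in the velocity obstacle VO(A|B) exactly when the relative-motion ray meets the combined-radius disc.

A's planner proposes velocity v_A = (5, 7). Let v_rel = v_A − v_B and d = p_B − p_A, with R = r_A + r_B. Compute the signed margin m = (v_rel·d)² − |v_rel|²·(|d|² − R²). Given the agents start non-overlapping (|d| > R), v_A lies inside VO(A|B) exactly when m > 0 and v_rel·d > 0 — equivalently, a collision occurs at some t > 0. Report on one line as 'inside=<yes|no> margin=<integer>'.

d = (9, 9),  |d|² = 162;  R = 5+3 = 8,  c = 162−8² = 98
v_rel = (9, 13),  |v_rel|² = 250;  v_rel·d = (9)·(9) + (13)·(9) = 198
250·t² − 396·t + 98 = 0  ⇒  m = 198² − 250·98 = 14704
m = 14704 > 0,  v_rel·d = 198 > 0  ⇒  inside

inside=yes margin=14704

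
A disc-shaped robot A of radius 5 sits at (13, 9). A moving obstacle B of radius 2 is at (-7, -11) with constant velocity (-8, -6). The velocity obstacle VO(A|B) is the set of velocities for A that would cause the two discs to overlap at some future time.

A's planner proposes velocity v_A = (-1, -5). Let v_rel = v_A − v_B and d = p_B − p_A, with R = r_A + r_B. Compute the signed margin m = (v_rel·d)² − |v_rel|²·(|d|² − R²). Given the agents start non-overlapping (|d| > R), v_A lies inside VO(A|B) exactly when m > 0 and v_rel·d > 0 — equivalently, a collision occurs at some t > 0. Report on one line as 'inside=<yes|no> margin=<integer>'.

d = (-20, -20),  |d|² = 800;  R = 5+2 = 7,  c = 800−7² = 751
v_rel = (7, 1),  |v_rel|² = 50;  v_rel·d = (7)·(-20) + (1)·(-20) = -160
50·t² + 320·t + 751 = 0  ⇒  m = (-160)² − 50·751 = -11950
m = -11950 < 0,  v_rel·d = -160 < 0  ⇒  outside

inside=no margin=-11950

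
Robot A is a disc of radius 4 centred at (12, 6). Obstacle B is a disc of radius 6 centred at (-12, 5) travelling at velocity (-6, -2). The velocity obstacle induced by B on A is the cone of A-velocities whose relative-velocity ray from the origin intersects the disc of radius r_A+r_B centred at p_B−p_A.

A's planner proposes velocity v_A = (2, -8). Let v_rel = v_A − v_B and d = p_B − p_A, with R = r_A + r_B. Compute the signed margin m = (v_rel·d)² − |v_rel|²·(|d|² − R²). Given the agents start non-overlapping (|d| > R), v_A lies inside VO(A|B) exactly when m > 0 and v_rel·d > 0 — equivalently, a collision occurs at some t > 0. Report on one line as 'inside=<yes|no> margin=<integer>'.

d = (-24, -1),  |d|² = 577;  R = 4+6 = 10,  c = 577−10² = 477
v_rel = (8, -6),  |v_rel|² = 100;  v_rel·d = (8)·(-24) + (-6)·(-1) = -186
100·t² + 372·t + 477 = 0  ⇒  m = (-186)² − 100·477 = -13104
m = -13104 < 0,  v_rel·d = -186 < 0  ⇒  outside

inside=no margin=-13104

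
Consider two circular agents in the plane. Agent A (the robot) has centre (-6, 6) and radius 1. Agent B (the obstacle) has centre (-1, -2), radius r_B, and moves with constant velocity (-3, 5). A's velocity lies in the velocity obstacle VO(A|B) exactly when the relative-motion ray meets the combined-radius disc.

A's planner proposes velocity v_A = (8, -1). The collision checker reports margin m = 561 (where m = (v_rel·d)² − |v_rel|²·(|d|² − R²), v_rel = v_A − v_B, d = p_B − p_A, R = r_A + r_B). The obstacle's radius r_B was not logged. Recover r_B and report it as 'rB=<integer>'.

m = 561
d = (5, -8);  v_rel = (11, -6),  |v_rel|² = 157
v_rel×d = (11)·(-8) − (-6)·(5) = -58
since m = R²·157 − (-58)²:  R² = (3364 + 561) / 157 = 25
R = √25 = 5  ⇒  r_B = 5 − 1 = 4

rB=4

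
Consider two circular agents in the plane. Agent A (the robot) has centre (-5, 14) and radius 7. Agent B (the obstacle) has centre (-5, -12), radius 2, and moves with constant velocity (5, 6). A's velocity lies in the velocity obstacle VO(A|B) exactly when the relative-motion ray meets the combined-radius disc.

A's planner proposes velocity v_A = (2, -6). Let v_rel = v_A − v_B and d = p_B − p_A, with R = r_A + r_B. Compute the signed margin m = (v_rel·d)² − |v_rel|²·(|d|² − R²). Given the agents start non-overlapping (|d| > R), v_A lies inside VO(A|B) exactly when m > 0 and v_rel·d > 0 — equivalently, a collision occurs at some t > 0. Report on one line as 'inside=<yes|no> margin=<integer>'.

d = (0, -26),  |d|² = 676;  R = 7+2 = 9,  c = 676−9² = 595
v_rel = (-3, -12),  |v_rel|² = 153;  v_rel·d = (-3)·(0) + (-12)·(-26) = 312
153·t² − 624·t + 595 = 0  ⇒  m = 312² − 153·595 = 6309
m = 6309 > 0,  v_rel·d = 312 > 0  ⇒  inside

inside=yes margin=6309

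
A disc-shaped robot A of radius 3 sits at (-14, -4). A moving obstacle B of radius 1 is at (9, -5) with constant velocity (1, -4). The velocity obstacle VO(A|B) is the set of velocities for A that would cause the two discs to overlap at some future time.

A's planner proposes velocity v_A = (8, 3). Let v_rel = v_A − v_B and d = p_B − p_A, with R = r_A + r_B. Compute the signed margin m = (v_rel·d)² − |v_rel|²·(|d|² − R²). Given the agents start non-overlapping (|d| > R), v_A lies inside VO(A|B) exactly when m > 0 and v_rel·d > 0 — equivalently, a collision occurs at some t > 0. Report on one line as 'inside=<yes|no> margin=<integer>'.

d = (23, -1),  |d|² = 530;  R = 3+1 = 4,  c = 530−4² = 514
v_rel = (7, 7),  |v_rel|² = 98;  v_rel·d = (7)·(23) + (7)·(-1) = 154
98·t² − 308·t + 514 = 0  ⇒  m = 154² − 98·514 = -26656
m = -26656 < 0,  v_rel·d = 154 > 0  ⇒  outside

inside=no margin=-26656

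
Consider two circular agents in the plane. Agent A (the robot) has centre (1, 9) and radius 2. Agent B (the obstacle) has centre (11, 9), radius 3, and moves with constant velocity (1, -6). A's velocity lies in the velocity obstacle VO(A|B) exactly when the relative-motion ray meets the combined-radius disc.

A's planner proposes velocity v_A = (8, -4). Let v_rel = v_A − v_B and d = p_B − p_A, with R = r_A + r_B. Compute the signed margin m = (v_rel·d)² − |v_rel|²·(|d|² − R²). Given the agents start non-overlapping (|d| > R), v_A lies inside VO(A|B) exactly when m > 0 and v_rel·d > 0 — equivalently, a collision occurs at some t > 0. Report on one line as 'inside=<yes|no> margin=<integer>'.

d = (10, 0),  |d|² = 100;  R = 2+3 = 5,  c = 100−5² = 75
v_rel = (7, 2),  |v_rel|² = 53;  v_rel·d = (7)·(10) + (2)·(0) = 70
53·t² − 140·t + 75 = 0  ⇒  m = 70² − 53·75 = 925
m = 925 > 0,  v_rel·d = 70 > 0  ⇒  inside

inside=yes margin=925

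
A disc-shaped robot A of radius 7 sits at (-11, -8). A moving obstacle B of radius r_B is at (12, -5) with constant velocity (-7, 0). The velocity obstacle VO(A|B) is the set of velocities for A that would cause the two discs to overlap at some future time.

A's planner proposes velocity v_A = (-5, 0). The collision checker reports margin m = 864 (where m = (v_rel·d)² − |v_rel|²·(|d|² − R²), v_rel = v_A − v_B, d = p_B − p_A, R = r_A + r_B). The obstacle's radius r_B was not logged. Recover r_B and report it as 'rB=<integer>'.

m = 864
d = (23, 3);  v_rel = (2, 0),  |v_rel|² = 4
v_rel×d = (2)·(3) − (0)·(23) = 6
since m = R²·4 − 6²:  R² = (36 + 864) / 4 = 225
R = √225 = 15  ⇒  r_B = 15 − 7 = 8

rB=8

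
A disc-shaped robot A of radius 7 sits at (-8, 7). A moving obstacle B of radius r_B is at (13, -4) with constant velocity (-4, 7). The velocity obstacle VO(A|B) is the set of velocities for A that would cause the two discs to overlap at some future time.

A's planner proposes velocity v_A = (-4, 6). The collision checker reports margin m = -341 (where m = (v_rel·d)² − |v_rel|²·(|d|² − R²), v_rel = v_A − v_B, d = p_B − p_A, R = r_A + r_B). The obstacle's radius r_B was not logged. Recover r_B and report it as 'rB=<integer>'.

m = -341
d = (21, -11);  v_rel = (0, -1),  |v_rel|² = 1
v_rel×d = (0)·(-11) − (-1)·(21) = 21
since m = R²·1 − 21²:  R² = (441 + -341) / 1 = 100
R = √100 = 10  ⇒  r_B = 10 − 7 = 3

rB=3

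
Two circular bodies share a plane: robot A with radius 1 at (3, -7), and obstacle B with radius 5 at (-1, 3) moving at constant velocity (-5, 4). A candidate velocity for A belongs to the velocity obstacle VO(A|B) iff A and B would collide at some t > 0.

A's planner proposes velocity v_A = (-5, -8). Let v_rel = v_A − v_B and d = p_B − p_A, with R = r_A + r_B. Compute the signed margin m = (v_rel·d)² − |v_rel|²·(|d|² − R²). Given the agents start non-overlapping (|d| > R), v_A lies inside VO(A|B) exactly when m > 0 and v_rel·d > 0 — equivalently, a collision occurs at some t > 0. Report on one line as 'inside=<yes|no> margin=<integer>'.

d = (-4, 10),  |d|² = 116;  R = 1+5 = 6,  c = 116−6² = 80
v_rel = (0, -12),  |v_rel|² = 144;  v_rel·d = (0)·(-4) + (-12)·(10) = -120
144·t² + 240·t + 80 = 0  ⇒  m = (-120)² − 144·80 = 2880
m = 2880 > 0,  v_rel·d = -120 < 0  ⇒  outside

inside=no margin=2880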